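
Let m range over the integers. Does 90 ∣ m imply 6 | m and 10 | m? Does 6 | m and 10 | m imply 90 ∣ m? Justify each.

Only the forward direction holds.

(⇒) If 90 ∣ m, write m = 90q. Since 90 = 15·6, m = 6·(15q), so 6 ∣ m; and since 90 = 9·10, m = 10·(9q), so 10 ∣ m.

(⇐) This fails: take m = 30. Both 6 ∣ 30 and 10 ∣ 30, yet 30 is not a multiple of 90 (since 30 = 0·90 + 30), so 90 ∤ 30.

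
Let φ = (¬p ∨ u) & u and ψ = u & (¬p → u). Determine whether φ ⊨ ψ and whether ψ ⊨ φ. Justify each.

Both directions hold.

Forward direction. Assume the antecedent. If u is true, u & (¬p → u) reduces to true regardless of the other variables. If u is false, the antecedent cannot hold. Either way u & (¬p → u) holds.

Converse. Assume the antecedent. If u is true, (¬p ∨ u) & u reduces to true regardless of the other variables. If u is false, the antecedent cannot hold. Either way (¬p ∨ u) & u holds.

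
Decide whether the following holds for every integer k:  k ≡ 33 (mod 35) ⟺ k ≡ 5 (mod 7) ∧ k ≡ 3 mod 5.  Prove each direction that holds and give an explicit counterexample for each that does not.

(⇒) Suppose k ≡ 33 (mod 35); write k = 35j + 33. Since 7 ∣ 35, reducing mod 7 gives k ≡ 33 ≡ 5 (mod 7); since 5 ∣ 35, reducing mod 5 gives k ≡ 33 ≡ 3 (mod 5).

(⇐) Conversely, if k ≡ 5 (mod 7) and k ≡ 3 (mod 5), then by the Chinese remainder theorem k ≡ 33 (mod 35). This is exactly k ≡ 33 (mod 35).

Equivalent; both directions hold.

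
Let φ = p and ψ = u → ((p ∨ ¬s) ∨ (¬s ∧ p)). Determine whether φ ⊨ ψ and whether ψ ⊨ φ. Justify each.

The forward direction holds; the converse fails.

Forward direction. Assume the antecedent. If s is true, the antecedent forces (s = T, u = F, p = T) or (s = T, u = T, p = T), and u → ((p ∨ ¬s) ∨ (¬s ∧ p)) holds there. If s is false, u → ((p ∨ ¬s) ∨ (¬s ∧ p)) reduces to true regardless of the other variables. Either way u → ((p ∨ ¬s) ∨ (¬s ∧ p)) holds.

Converse. This fails. Under s = F, u = F, p = F, the left side is false but the right side is true.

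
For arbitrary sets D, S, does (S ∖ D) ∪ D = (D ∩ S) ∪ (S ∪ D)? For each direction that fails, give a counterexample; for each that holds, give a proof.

(⟸) Let x ∈ (D ∩ S) ∪ (S ∪ D). Then either x ∈ D and x ∉ S; or x ∈ S and x ∉ D; or x ∈ D ∩ S. In each case x ∈ (S ∖ D) ∪ D, so (D ∩ S) ∪ (S ∪ D) ⊆ (S ∖ D) ∪ D.

(⟹) Let x ∈ (S ∖ D) ∪ D. Then either x ∈ D and x ∉ S; or x ∈ S and x ∉ D; or x ∈ D ∩ S. In each case x ∈ (D ∩ S) ∪ (S ∪ D), so (S ∖ D) ∪ D ⊆ (D ∩ S) ∪ (S ∪ D).

Both inclusions hold.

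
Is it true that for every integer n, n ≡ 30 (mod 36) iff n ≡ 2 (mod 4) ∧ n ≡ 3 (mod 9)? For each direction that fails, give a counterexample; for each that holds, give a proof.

Both directions hold.

(⇒) Suppose n ≡ 30 (mod 36); write n = 36j + 30. Since 4 ∣ 36, reducing mod 4 gives n ≡ 30 ≡ 2 (mod 4); since 9 ∣ 36, reducing mod 9 gives n ≡ 30 ≡ 3 (mod 9).

(⇐) Conversely, if n ≡ 2 (mod 4) and n ≡ 3 (mod 9), then by the Chinese remainder theorem n ≡ 30 (mod 36). This is exactly n ≡ 30 (mod 36).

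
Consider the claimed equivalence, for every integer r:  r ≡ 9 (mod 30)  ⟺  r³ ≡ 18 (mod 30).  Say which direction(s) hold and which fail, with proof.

(⇒) fails and (⇐) fails.

[⇒] This fails: take r = 9. Then 9 ≡ 9 (mod 30), but 9³ = 729 ≡ 9 (mod 30), not 18.

[⇐] This fails: take r = 12. Then 12³ = 1728 ≡ 18 (mod 30), yet 12 ≡ 12 (mod 30), not 9.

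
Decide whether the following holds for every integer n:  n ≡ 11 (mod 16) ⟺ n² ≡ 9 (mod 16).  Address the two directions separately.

(→) Suppose n ≡ 11 (mod 16). Write n = 16j + 11. Then (16j + 11)² = 256j² + 352j + 121 = 16(16j² + 22j + 7) + 9, so n² ≡ 9 (mod 16).

(←) This fails: take n = 3. Then 3² = 9 ≡ 9 (mod 16), yet 3 ≡ 3 (mod 16), not 11.

Only the forward implication holds.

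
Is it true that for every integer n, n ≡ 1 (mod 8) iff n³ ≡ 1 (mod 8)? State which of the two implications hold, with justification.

The biconditional holds.

[⇒] Suppose n ≡ 1 (mod 8). Write n = 8j + 1. Then (8j + 1)³ = 512j³ + 192j² + 24j + 1 = 8(64j³ + 24j² + 3j) + 1, so n³ ≡ 1 (mod 8).

[⇐] Conversely, suppose n³ ≡ 1 (mod 8). The only residue r in {0, …, 7} with r³ ≡ 1 (mod 8) is r = 1, so n ≡ 1 (mod 8).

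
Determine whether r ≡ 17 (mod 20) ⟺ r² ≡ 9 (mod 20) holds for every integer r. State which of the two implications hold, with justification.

(⇒) Suppose r ≡ 17 (mod 20). Write r = 20j + 17. Then (20j + 17)² = 400j² + 680j + 289 = 20(20j² + 34j + 14) + 9, so r² ≡ 9 (mod 20).

(⇐) This fails: take r = 3. Then 3² = 9 ≡ 9 (mod 20), yet 3 ≡ 3 (mod 20), not 17.

Only the forward implication holds.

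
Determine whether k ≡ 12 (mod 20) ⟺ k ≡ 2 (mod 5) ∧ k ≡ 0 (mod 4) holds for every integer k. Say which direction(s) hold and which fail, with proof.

The biconditional holds.

[⇐] If k ≡ 2 (mod 5) and k ≡ 0 (mod 4), then by the Chinese remainder theorem k ≡ 12 (mod 20). This is exactly k ≡ 12 (mod 20).

[⇒] Suppose k ≡ 12 (mod 20); write k = 20j + 12. Since 5 ∣ 20, reducing mod 5 gives k ≡ 12 ≡ 2 (mod 5); since 4 ∣ 20, reducing mod 4 gives k ≡ 12 ≡ 0 (mod 4).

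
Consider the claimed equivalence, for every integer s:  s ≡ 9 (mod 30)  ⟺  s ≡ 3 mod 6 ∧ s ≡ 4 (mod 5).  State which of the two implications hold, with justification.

(→) Suppose s ≡ 9 (mod 30); write s = 30j + 9. Since 6 ∣ 30, reducing mod 6 gives s ≡ 9 ≡ 3 (mod 6); since 5 ∣ 30, reducing mod 5 gives s ≡ 9 ≡ 4 (mod 5).

(←) Conversely, if s ≡ 3 (mod 6) and s ≡ 4 (mod 5), then by the Chinese remainder theorem s ≡ 9 (mod 30). This is exactly s ≡ 9 (mod 30).

Both directions hold.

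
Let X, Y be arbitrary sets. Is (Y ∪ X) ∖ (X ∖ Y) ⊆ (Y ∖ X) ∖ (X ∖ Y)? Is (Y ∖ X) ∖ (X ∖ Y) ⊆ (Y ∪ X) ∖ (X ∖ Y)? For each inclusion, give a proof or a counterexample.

(⊆) fails; (⊇) holds.

(⟸) Let x ∈ (Y ∖ X) ∖ (X ∖ Y). Then x ∈ Y and x ∉ X, from which x ∈ (Y ∪ X) ∖ (X ∖ Y).

(⟹) This inclusion fails. Take X = {1}, Y = {1}; then 1 ∈ (Y ∪ X) ∖ (X ∖ Y) but 1 ∉ (Y ∖ X) ∖ (X ∖ Y).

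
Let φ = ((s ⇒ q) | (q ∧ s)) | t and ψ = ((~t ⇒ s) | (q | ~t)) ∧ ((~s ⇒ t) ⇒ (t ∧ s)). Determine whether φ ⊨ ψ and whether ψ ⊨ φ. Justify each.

Only the converse holds.

(⟹) This fails. Under t = T, s = F, q = F, the left side is true but the right side is false.

(⟸) Assume the antecedent. If t is true, ((s ⇒ q) | (q ∧ s)) | t reduces to true regardless of the other variables. If t is false, the antecedent forces (t = F, s = F, q = F) or (t = F, s = F, q = T), and ((s ⇒ q) | (q ∧ s)) | t holds there. Either way ((s ⇒ q) | (q ∧ s)) | t holds.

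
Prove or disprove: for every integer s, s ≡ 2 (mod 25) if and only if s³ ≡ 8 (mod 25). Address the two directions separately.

The biconditional holds.

(⇐) Suppose s³ ≡ 8 (mod 25). The only residue r in {0, …, 24} with r³ ≡ 8 (mod 25) is r = 2, so s ≡ 2 (mod 25).

(⇒) Suppose s ≡ 2 (mod 25). Write s = 25j + 2. Then (25j + 2)³ = 15625j³ + 3750j² + 300j + 8 = 25(625j³ + 150j² + 12j) + 8, so s³ ≡ 8 (mod 25).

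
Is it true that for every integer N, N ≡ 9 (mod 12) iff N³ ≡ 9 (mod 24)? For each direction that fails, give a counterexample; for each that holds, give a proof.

Converse. The residues r modulo 24 with r³ ≡ 9 (mod 24) are exactly {9}, and each is ≡ 9 (mod 12).

Forward direction. This fails: take N = 21. Then 21 ≡ 9 (mod 12), but 21³ = 9261 ≡ 21 (mod 24), not 9.

Only the reverse direction holds.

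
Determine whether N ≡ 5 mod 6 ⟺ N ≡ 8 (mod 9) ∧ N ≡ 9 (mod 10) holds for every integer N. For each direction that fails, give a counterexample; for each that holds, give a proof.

(⇐) If N ≡ 8 (mod 9) and N ≡ 9 (mod 10), then by the Chinese remainder theorem N ≡ 89 (mod 90). Since 89 ≡ 5 (mod 6) and 6 ∣ 90, we get N ≡ 5 (mod 6).

(⇒) This fails: N = 65 gives 65 ≡ 5 (mod 6) but 65 ≡ 2 (mod 9), so the conjunction on the right does not hold.

Only the reverse direction holds.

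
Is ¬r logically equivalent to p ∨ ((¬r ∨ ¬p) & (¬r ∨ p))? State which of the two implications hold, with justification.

(←) This fails. Under r = T, p = T, the left side is false but the right side is true.

(→) Assume the antecedent. If r is true, the antecedent cannot hold. If r is false, p ∨ ((¬r ∨ ¬p) & (¬r ∨ p)) reduces to true regardless of the other variables. Either way p ∨ ((¬r ∨ ¬p) & (¬r ∨ p)) holds.

The forward direction holds; the converse fails.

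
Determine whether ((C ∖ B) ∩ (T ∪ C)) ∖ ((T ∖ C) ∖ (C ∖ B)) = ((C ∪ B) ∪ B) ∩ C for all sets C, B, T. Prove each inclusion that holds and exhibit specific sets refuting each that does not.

Forward inclusion. Let x ∈ ((C ∖ B) ∩ (T ∪ C)) ∖ ((T ∖ C) ∖ (C ∖ B)). Then either x ∈ C and x ∉ B, T; or x ∈ C ∩ T and x ∉ B. In each case x ∈ ((C ∪ B) ∪ B) ∩ C, so ((C ∖ B) ∩ (T ∪ C)) ∖ ((T ∖ C) ∖ (C ∖ B)) ⊆ ((C ∪ B) ∪ B) ∩ C.

Reverse inclusion. This inclusion fails. Take C = {1}, B = {1}, T = ∅; then 1 ∈ ((C ∪ B) ∪ B) ∩ C but 1 ∉ ((C ∖ B) ∩ (T ∪ C)) ∖ ((T ∖ C) ∖ (C ∖ B)).

The sets are not equal: only the forward inclusion holds.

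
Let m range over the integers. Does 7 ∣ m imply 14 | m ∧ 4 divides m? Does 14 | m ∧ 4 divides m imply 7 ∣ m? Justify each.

(⇐) Suppose 14 ∣ m and 4 ∣ m. Any common multiple of 14 and 4 is a multiple of their lcm; here lcm(14, 4) = 14·4/gcd(14, 4) = 56/2 = 28, so 28 ∣ m. Since 7 ∣ 28, it follows that 7 ∣ m.

(⇒) This fails: take m = 7. Certainly 7 ∣ 7, but 14 ∤ 7.

Only the converse holds.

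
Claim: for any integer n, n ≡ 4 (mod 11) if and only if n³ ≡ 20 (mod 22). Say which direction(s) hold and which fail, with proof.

(⇐) The residues r modulo 22 with r³ ≡ 20 (mod 22) are exactly {4}, and each is ≡ 4 (mod 11).

(⇒) This fails: take n = 15. Then 15 ≡ 4 (mod 11), but 15³ = 3375 ≡ 9 (mod 22), not 20.

(⇒) fails; (⇐) holds.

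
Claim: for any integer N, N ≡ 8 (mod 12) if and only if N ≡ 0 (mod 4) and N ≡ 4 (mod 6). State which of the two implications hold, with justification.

(⇒) This fails: N = 8 gives 8 ≡ 8 (mod 12) but 8 ≡ 2 (mod 6), so the conjunction on the right does not hold.

(⇐) This fails: N = 4 satisfies both congruences on the right (4 ≡ 0 mod 4 and 4 ≡ 4 mod 6) yet 4 ≡ 4 (mod 12), not 8.

(⇒) fails and (⇐) fails.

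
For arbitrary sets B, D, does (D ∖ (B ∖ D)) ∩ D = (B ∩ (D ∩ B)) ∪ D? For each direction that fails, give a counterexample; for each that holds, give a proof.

Both inclusions hold; the sets are equal.

(⟹) Let x ∈ (D ∖ (B ∖ D)) ∩ D. Then either x ∈ D and x ∉ B; or x ∈ B ∩ D. In each case x ∈ (B ∩ (D ∩ B)) ∪ D, so (D ∖ (B ∖ D)) ∩ D ⊆ (B ∩ (D ∩ B)) ∪ D.

(⟸) Let x ∈ (B ∩ (D ∩ B)) ∪ D. Then either x ∈ D and x ∉ B; or x ∈ B ∩ D. In each case x ∈ (D ∖ (B ∖ D)) ∩ D, so (B ∩ (D ∩ B)) ∪ D ⊆ (D ∖ (B ∖ D)) ∩ D.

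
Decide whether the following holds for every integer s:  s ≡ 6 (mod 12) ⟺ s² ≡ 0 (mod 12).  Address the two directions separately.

(⟹) Suppose s ≡ 6 (mod 12). Write s = 12j + 6. Then (12j + 6)² = 144j² + 144j + 36 = 12(12j² + 12j + 3) + 0, so s² ≡ 0 (mod 12).

(⟸) This fails: take s = 0. Then 0² = 0 ≡ 0 (mod 12), yet 0 ≡ 0 (mod 12), not 6.

Not equivalent: only (⇒) holds.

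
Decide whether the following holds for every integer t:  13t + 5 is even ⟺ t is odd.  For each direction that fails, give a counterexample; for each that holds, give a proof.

Both directions hold.

Forward direction. Suppose 13t + 5 is even. Since 13 is odd, 13t and t have the same parity, so 13t + 5 ≡ t + 5 (mod 2). As 5 is odd, 13t + 5 is even exactly when t is odd. Thus t is odd.

Converse. Suppose t is odd; write t = 2j + 1. Then 13t + 5 = 13·(2j + 1) + 5 = 2·13j + 18, which is even.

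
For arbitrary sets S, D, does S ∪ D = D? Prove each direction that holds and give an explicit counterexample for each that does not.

The sets are not equal: only the reverse inclusion holds.

(⊆) This inclusion fails. Take S = {1}, D = ∅; then 1 ∈ S ∪ D but 1 ∉ D.

(⊇) Let x ∈ D. Then either x ∈ D and x ∉ S; or x ∈ S ∩ D. In each case x ∈ S ∪ D, so D ⊆ S ∪ D.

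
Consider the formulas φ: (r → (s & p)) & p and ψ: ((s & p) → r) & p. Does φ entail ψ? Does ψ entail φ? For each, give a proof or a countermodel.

(⇒) fails and (⇐) fails.

(→) This fails. Under p = T, r = F, s = T, the left side is true but the right side is false.

(←) This fails. Under p = T, r = T, s = F, the left side is false but the right side is true.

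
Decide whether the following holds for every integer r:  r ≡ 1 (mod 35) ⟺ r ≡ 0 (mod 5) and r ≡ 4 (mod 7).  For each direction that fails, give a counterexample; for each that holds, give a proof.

[⇒] This fails: r = 1 gives 1 ≡ 1 (mod 35) but 1 ≡ 1 (mod 5), so the conjunction on the right does not hold.

[⇐] This fails: r = 25 satisfies both congruences on the right (25 ≡ 0 mod 5 and 25 ≡ 4 mod 7) yet 25 ≡ 25 (mod 35), not 1.

Neither direction holds.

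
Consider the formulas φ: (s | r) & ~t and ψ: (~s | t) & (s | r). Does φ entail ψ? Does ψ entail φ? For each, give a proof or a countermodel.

Neither implication holds.

(⇒) This fails. Under t = F, r = F, s = T, the left side is true but the right side is false.

(⇐) This fails. Under t = T, r = T, s = F, the left side is false but the right side is true.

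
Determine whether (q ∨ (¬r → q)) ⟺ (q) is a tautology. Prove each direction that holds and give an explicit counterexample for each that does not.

(→) This fails. Under q = F, r = T, the left side is true but the right side is false.

(←) Assume the antecedent. If q is true, q ∨ (¬r → q) reduces to true regardless of the other variables. If q is false, the antecedent cannot hold. Either way q ∨ (¬r → q) holds.

The forward direction fails; the converse holds.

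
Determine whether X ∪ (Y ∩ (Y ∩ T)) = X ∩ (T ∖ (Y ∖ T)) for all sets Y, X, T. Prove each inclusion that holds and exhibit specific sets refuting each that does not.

The sets are not equal: only the reverse inclusion holds.

(⟹) This inclusion fails. Take Y = ∅, X = {1}, T = ∅; then 1 ∈ X ∪ (Y ∩ (Y ∩ T)) but 1 ∉ X ∩ (T ∖ (Y ∖ T)).

(⟸) Let x ∈ X ∩ (T ∖ (Y ∖ T)). Then either x ∈ X ∩ T and x ∉ Y; or x ∈ Y ∩ X ∩ T. In each case x ∈ X ∪ (Y ∩ (Y ∩ T)), so X ∩ (T ∖ (Y ∖ T)) ⊆ X ∪ (Y ∩ (Y ∩ T)).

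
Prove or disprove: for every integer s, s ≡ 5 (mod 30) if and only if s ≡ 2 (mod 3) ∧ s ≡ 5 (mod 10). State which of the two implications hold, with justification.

Converse. If s ≡ 2 (mod 3) and s ≡ 5 (mod 10), then by the Chinese remainder theorem s ≡ 5 (mod 30). This is exactly s ≡ 5 (mod 30).

Forward direction. Suppose s ≡ 5 (mod 30); write s = 30j + 5. Since 3 ∣ 30, reducing mod 3 gives s ≡ 5 ≡ 2 (mod 3); since 10 ∣ 30, reducing mod 10 gives s ≡ 5 (mod 10).

The biconditional holds.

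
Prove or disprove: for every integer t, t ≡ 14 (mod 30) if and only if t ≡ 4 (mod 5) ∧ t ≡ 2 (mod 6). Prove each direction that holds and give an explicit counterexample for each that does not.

(→) Suppose t ≡ 14 (mod 30); write t = 30j + 14. Since 5 ∣ 30, reducing mod 5 gives t ≡ 14 ≡ 4 (mod 5); since 6 ∣ 30, reducing mod 6 gives t ≡ 14 ≡ 2 (mod 6).

(←) Conversely, if t ≡ 4 (mod 5) and t ≡ 2 (mod 6), then by the Chinese remainder theorem t ≡ 14 (mod 30). This is exactly t ≡ 14 (mod 30).

Both directions hold; the statement is true.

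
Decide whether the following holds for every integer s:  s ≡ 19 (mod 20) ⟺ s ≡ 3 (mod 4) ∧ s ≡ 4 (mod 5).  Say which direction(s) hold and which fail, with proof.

Both implications hold.

Forward direction. Suppose s ≡ 19 (mod 20); write s = 20j + 19. Since 4 ∣ 20, reducing mod 4 gives s ≡ 19 ≡ 3 (mod 4); since 5 ∣ 20, reducing mod 5 gives s ≡ 19 ≡ 4 (mod 5).

Converse. If s ≡ 3 (mod 4) and s ≡ 4 (mod 5), then by the Chinese remainder theorem s ≡ 19 (mod 20). This is exactly s ≡ 19 (mod 20).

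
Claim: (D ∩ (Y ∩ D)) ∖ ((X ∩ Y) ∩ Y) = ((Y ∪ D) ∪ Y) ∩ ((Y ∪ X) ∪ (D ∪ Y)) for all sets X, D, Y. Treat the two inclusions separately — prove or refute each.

(⟹) Let x ∈ (D ∩ (Y ∩ D)) ∖ ((X ∩ Y) ∩ Y). Then x ∈ D ∩ Y and x ∉ X, from which x ∈ ((Y ∪ D) ∪ Y) ∩ ((Y ∪ X) ∪ (D ∪ Y)).

(⟸) This inclusion fails. Take X = ∅, D = {1}, Y = ∅; then 1 ∈ ((Y ∪ D) ∪ Y) ∩ ((Y ∪ X) ∪ (D ∪ Y)) but 1 ∉ (D ∩ (Y ∩ D)) ∖ ((X ∩ Y) ∩ Y).

Only the forward inclusion holds.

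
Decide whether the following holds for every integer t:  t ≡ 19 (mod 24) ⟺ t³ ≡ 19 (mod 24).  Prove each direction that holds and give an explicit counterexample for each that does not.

(⇒) Suppose t ≡ 19 (mod 24). Write t = 24j + 19. Then (24j + 19)³ = 13824j³ + 32832j² + 25992j + 6859 = 24(576j³ + 1368j² + 1083j + 285) + 19, so t³ ≡ 19 (mod 24).

(⇐) Conversely, suppose t³ ≡ 19 (mod 24). The only residue r in {0, …, 23} with r³ ≡ 19 (mod 24) is r = 19, so t ≡ 19 (mod 24).

Equivalent; both directions hold.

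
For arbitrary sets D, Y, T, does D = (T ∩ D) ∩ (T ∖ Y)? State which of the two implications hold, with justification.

Forward inclusion. This inclusion fails. Take D = {1}, Y = ∅, T = ∅; then 1 ∈ D but 1 ∉ (T ∩ D) ∩ (T ∖ Y).

Reverse inclusion. Let x ∈ (T ∩ D) ∩ (T ∖ Y). Then x ∈ D ∩ T and x ∉ Y, from which x ∈ D.

The sets are not equal: only the reverse inclusion holds.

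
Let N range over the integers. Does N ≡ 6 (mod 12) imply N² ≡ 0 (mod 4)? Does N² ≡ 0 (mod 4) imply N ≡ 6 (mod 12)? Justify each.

Forward direction. Suppose N ≡ 6 (mod 12). Then N² ≡ 6² = 36 (mod 12), and since 4 ∣ 12, also N² ≡ 0 (mod 4).

Converse. This fails: take N = 0. Then 0² = 0 ≡ 0 (mod 4), yet 0 ≡ 0 (mod 12), not 6.

Only the forward direction holds.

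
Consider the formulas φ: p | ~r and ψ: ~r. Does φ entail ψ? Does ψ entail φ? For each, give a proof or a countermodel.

Forward direction. This fails. Under r = T, p = T, the left side is true but the right side is false.

Converse. Assume the antecedent. If r is true, the antecedent cannot hold. If r is false, p | ~r reduces to true regardless of the other variables. Either way p | ~r holds.

The forward direction fails; the converse holds.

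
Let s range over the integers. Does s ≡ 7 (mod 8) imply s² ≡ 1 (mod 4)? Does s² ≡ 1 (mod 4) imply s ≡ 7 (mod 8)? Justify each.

(⟹) Suppose s ≡ 7 (mod 8). Then s² ≡ 7² = 49 (mod 8), and since 4 ∣ 8, also s² ≡ 1 (mod 4).

(⟸) This fails: take s = 1. Then 1² = 1 ≡ 1 (mod 4), yet 1 ≡ 1 (mod 8), not 7.

(⇒) holds; (⇐) fails.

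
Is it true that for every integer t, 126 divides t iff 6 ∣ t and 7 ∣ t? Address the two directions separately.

Not equivalent: only (⇒) holds.

(←) This fails: take t = 42. Both 6 ∣ 42 and 7 ∣ 42, yet 42 is not a multiple of 126 (since 42 = 0·126 + 42), so 126 ∤ 42.

(→) If 126 ∣ t, write t = 126q. Since 126 = 21·6, t = 6·(21q), so 6 ∣ t; and since 126 = 18·7, t = 7·(18q), so 7 ∣ t.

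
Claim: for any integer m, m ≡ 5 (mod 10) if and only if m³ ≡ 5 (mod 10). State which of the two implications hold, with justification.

Both directions hold.

[⇐] Suppose m³ ≡ 5 (mod 10). The only residue r in {0, …, 9} with r³ ≡ 5 (mod 10) is r = 5, so m ≡ 5 (mod 10).

[⇒] Suppose m ≡ 5 (mod 10). Write m = 10j + 5. Then (10j + 5)³ = 1000j³ + 1500j² + 750j + 125 = 10(100j³ + 150j² + 75j + 12) + 5, so m³ ≡ 5 (mod 10).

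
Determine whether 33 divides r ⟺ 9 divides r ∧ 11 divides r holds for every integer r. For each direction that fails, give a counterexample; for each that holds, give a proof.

(←) Suppose 9 ∣ r and 11 ∣ r. Any common multiple of 9 and 11 is a multiple of their lcm; here gcd(9, 11) = 1, so lcm(9, 11) = 9·11 = 99, so 99 ∣ r. Since 33 ∣ 99, it follows that 33 ∣ r.

(→) This fails: take r = 33. Certainly 33 ∣ 33, but 9 ∤ 33.

The forward direction fails; the converse holds.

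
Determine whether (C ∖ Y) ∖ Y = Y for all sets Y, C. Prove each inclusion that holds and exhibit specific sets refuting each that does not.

(⊆) This inclusion fails. Take Y = ∅, C = {1}; then 1 ∈ (C ∖ Y) ∖ Y but 1 ∉ Y.

(⊇) This inclusion fails. Take Y = {1}, C = ∅; then 1 ∈ Y but 1 ∉ (C ∖ Y) ∖ Y.

Neither inclusion holds.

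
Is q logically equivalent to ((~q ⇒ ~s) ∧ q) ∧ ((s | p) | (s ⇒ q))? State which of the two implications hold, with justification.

Equivalent; both directions hold.

(⟹) Assume the antecedent. If s is true, the antecedent forces (s = T, p = F, q = T) or (s = T, p = T, q = T), and the consequent holds there. If s is false, the antecedent forces (s = F, p = F, q = T) or (s = F, p = T, q = T), and the consequent holds there. Either way the consequent holds.

(⟸) Assume the antecedent. If s is true, the antecedent forces (s = T, p = F, q = T) or (s = T, p = T, q = T), and q holds there. If s is false, the antecedent forces (s = F, p = F, q = T) or (s = F, p = T, q = T), and q holds there. Either way q holds.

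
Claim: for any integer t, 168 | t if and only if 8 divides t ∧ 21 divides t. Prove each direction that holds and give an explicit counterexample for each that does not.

(→) If 168 ∣ t, write t = 168q. Since 168 = 21·8, t = 8·(21q), so 8 ∣ t; and since 168 = 8·21, t = 21·(8q), so 21 ∣ t.

(←) Suppose 8 ∣ t and 21 ∣ t. Any common multiple of 8 and 21 is a multiple of their lcm; here gcd(8, 21) = 1, so lcm(8, 21) = 8·21 = 168, so 168 ∣ t.

Equivalent; both directions hold.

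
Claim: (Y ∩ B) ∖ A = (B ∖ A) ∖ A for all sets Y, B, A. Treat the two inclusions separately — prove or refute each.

Only the forward inclusion holds.

(⊆) Let x ∈ (Y ∩ B) ∖ A. Then x ∈ Y ∩ B and x ∉ A, from which x ∈ (B ∖ A) ∖ A.

(⊇) This inclusion fails. Take Y = ∅, B = {1}, A = ∅; then 1 ∈ (B ∖ A) ∖ A but 1 ∉ (Y ∩ B) ∖ A.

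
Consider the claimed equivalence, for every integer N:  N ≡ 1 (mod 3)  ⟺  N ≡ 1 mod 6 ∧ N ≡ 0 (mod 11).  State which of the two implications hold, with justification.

Not equivalent: only (⇐) holds.

Forward direction. This fails: N = 1 gives 1 ≡ 1 (mod 3) but 1 ≡ 1 (mod 11), so the conjunction on the right does not hold.

Converse. If N ≡ 1 (mod 6) and N ≡ 0 (mod 11), then by the Chinese remainder theorem N ≡ 55 (mod 66). Since 55 ≡ 1 (mod 3) and 3 ∣ 66, we get N ≡ 1 (mod 3).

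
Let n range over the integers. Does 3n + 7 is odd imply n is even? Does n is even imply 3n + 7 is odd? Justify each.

Forward direction. Suppose 3n + 7 is odd. Since 3 is odd, 3n and n have the same parity, so 3n + 7 ≡ n + 7 (mod 2). As 7 is odd, 3n + 7 is odd exactly when n is even. Thus n is even.

Converse. Suppose n is even; write n = 2j. Then 3n + 7 = 3·(2j) + 7 = 2·3j + 7, which is odd.

Both implications hold.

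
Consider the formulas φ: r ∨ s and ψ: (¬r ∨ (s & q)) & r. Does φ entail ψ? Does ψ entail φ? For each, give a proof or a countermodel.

[⇐] Assume the antecedent. If s is true, r ∨ s reduces to true regardless of the other variables. If s is false, the antecedent cannot hold. Either way r ∨ s holds.

[⇒] This fails. Under s = T, r = F, q = F, the left side is true but the right side is false.

Only the converse holds.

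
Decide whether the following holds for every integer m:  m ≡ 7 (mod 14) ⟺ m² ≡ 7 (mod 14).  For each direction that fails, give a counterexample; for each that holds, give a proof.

[⇐] Suppose m² ≡ 7 (mod 14). The only residue r in {0, …, 13} with r² ≡ 7 (mod 14) is r = 7, so m ≡ 7 (mod 14).

[⇒] Suppose m ≡ 7 (mod 14). Write m = 14j + 7. Then (14j + 7)² = 196j² + 196j + 49 = 14(14j² + 14j + 3) + 7, so m² ≡ 7 (mod 14).

Equivalent; both directions hold.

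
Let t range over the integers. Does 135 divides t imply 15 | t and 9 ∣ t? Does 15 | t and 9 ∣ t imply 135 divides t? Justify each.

The forward direction holds; the converse fails.

Forward direction. If 135 ∣ t, write t = 135q. Since 135 = 9·15, t = 15·(9q), so 15 ∣ t; and since 135 = 15·9, t = 9·(15q), so 9 ∣ t.

Converse. This fails: take t = 45. Both 15 ∣ 45 and 9 ∣ 45, yet 45 is not a multiple of 135 (since 45 = 0·135 + 45), so 135 ∤ 45.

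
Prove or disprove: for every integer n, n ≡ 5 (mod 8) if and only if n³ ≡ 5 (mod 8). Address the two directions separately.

Equivalent; both directions hold.

[⇒] Suppose n ≡ 5 (mod 8). Write n = 8j + 5. Then (8j + 5)³ = 512j³ + 960j² + 600j + 125 = 8(64j³ + 120j² + 75j + 15) + 5, so n³ ≡ 5 (mod 8).

[⇐] Conversely, suppose n³ ≡ 5 (mod 8). The only residue r in {0, …, 7} with r³ ≡ 5 (mod 8) is r = 5, so n ≡ 5 (mod 8).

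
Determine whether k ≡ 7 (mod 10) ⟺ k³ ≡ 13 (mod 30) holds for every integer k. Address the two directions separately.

The forward direction fails; the converse holds.

[⇒] This fails: take k = 17. Then 17 ≡ 7 (mod 10), but 17³ = 4913 ≡ 23 (mod 30), not 13.

[⇐] Conversely, the residues r modulo 30 with r³ ≡ 13 (mod 30) are exactly {7}, and each is ≡ 7 (mod 10).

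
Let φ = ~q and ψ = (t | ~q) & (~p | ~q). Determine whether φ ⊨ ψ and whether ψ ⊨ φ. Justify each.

The forward direction holds; the converse fails.

[⇐] This fails. Under q = T, t = T, p = F, the left side is false but the right side is true.

[⇒] Assume the antecedent. If q is true, the antecedent cannot hold. If q is false, (t | ~q) & (~p | ~q) reduces to true regardless of the other variables. Either way (t | ~q) & (~p | ~q) holds.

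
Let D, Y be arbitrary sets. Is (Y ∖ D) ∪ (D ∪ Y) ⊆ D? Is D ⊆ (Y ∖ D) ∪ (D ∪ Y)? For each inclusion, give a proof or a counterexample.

(⊆) This inclusion fails. Take D = ∅, Y = {1}; then 1 ∈ (Y ∖ D) ∪ (D ∪ Y) but 1 ∉ D.

(⊇) Let x ∈ D. Then either x ∈ D and x ∉ Y; or x ∈ D ∩ Y. In each case x ∈ (Y ∖ D) ∪ (D ∪ Y), so D ⊆ (Y ∖ D) ∪ (D ∪ Y).

(⊆) fails; (⊇) holds.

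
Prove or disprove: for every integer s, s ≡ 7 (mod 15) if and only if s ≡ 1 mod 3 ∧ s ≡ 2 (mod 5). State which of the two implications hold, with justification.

Both directions hold.

[⇐] If s ≡ 1 (mod 3) and s ≡ 2 (mod 5), then by the Chinese remainder theorem s ≡ 7 (mod 15). This is exactly s ≡ 7 (mod 15).

[⇒] Suppose s ≡ 7 (mod 15); write s = 15j + 7. Since 3 ∣ 15, reducing mod 3 gives s ≡ 7 ≡ 1 (mod 3); since 5 ∣ 15, reducing mod 5 gives s ≡ 7 ≡ 2 (mod 5).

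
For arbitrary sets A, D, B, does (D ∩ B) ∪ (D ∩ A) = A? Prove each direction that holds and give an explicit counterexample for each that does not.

Forward inclusion. This inclusion fails. Take A = ∅, D = {1}, B = {1}; then 1 ∈ (D ∩ B) ∪ (D ∩ A) but 1 ∉ A.

Reverse inclusion. This inclusion fails. Take A = {1}, D = ∅, B = ∅; then 1 ∈ A but 1 ∉ (D ∩ B) ∪ (D ∩ A).

(⊆) fails and (⊇) fails.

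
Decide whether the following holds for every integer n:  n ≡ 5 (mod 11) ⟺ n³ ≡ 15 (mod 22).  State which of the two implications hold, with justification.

Only the converse holds.

Forward direction. This fails: take n = 16. Then 16 ≡ 5 (mod 11), but 16³ = 4096 ≡ 4 (mod 22), not 15.

Converse. The residues r modulo 22 with r³ ≡ 15 (mod 22) are exactly {5}, and each is ≡ 5 (mod 11).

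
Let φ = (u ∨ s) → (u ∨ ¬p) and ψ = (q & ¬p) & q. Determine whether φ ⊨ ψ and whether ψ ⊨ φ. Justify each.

Only the reverse direction holds.

[⇐] Assume the antecedent. If p is true, the antecedent cannot hold. If p is false, (u ∨ s) → (u ∨ ¬p) reduces to true regardless of the other variables. Either way (u ∨ s) → (u ∨ ¬p) holds.

[⇒] This fails. Under p = F, u = F, s = F, q = F, the left side is true but the right side is false.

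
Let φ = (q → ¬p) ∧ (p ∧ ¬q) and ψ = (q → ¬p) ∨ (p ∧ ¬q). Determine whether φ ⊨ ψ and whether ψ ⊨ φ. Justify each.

Forward direction. Assume the antecedent. If p is true, the antecedent forces (p = T, q = F), and (q → ¬p) ∨ (p ∧ ¬q) holds there. If p is false, the antecedent cannot hold. Either way (q → ¬p) ∨ (p ∧ ¬q) holds.

Converse. This fails. Under p = F, q = F, the left side is false but the right side is true.

The forward direction holds; the converse fails.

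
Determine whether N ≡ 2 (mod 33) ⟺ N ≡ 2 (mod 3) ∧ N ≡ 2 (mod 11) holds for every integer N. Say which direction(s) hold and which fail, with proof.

(⇒) Suppose N ≡ 2 (mod 33); write N = 33j + 2. Since 3 ∣ 33, reducing mod 3 gives N ≡ 2 (mod 3); since 11 ∣ 33, reducing mod 11 gives N ≡ 2 (mod 11).

(⇐) Conversely, if N ≡ 2 (mod 3) and N ≡ 2 (mod 11), then by the Chinese remainder theorem N ≡ 2 (mod 33). This is exactly N ≡ 2 (mod 33).

The biconditional holds.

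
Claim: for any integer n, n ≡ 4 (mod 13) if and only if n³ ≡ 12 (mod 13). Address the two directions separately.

Not equivalent: only (⇒) holds.

[⇒] Suppose n ≡ 4 (mod 13). Write n = 13j + 4. Then (13j + 4)³ = 2197j³ + 2028j² + 624j + 64 = 13(169j³ + 156j² + 48j + 4) + 12, so n³ ≡ 12 (mod 13).

[⇐] This fails: take n = 10. Then 10³ = 1000 ≡ 12 (mod 13), yet 10 ≡ 10 (mod 13), not 4.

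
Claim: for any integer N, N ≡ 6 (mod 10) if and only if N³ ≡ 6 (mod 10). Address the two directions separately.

Both directions hold.

[⇒] Suppose N ≡ 6 (mod 10). Write N = 10j + 6. Then (10j + 6)³ = 1000j³ + 1800j² + 1080j + 216 = 10(100j³ + 180j² + 108j + 21) + 6, so N³ ≡ 6 (mod 10).

[⇐] Conversely, suppose N³ ≡ 6 (mod 10). The only residue r in {0, …, 9} with r³ ≡ 6 (mod 10) is r = 6, so N ≡ 6 (mod 10).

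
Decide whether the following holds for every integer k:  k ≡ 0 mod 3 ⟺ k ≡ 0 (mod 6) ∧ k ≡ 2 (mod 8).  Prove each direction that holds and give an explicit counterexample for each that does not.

Forward direction. This fails: k = 0 gives 0 ≡ 0 (mod 3) but 0 ≡ 0 (mod 8), so the conjunction on the right does not hold.

Converse. If k ≡ 0 (mod 6) and k ≡ 2 (mod 8), then by the Chinese remainder theorem k ≡ 18 (mod 24). Since 18 ≡ 0 (mod 3) and 3 ∣ 24, we get k ≡ 0 (mod 3).

Only the converse holds.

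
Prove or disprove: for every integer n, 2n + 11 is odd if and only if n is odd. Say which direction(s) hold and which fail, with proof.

The forward direction fails; the converse holds.

(⇒) This fails: take n = 2. Then 2n + 11 = 15, which is odd, yet n = 2 is even, not odd.

(⇐) Suppose n is odd. Since 2 is even, 2n is even for every n, so 2n + 11 has the same parity as 11, which is odd. Hence 2n + 11 is odd.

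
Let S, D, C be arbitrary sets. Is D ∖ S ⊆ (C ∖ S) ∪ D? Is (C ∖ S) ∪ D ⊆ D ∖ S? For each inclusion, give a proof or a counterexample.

Only the forward inclusion holds.

(⟸) This inclusion fails. Take S = {1}, D = {1}, C = ∅; then 1 ∈ (C ∖ S) ∪ D but 1 ∉ D ∖ S.

(⟹) Let x ∈ D ∖ S. Then either x ∈ D and x ∉ S, C; or x ∈ D ∩ C and x ∉ S. In each case x ∈ (C ∖ S) ∪ D, so D ∖ S ⊆ (C ∖ S) ∪ D.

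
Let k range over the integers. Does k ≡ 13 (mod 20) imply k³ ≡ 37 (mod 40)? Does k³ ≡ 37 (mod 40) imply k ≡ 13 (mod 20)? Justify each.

The forward direction fails; the converse holds.

[⇒] This fails: take k = 33. Then 33 ≡ 13 (mod 20), but 33³ = 35937 ≡ 17 (mod 40), not 37.

[⇐] Conversely, the residues r modulo 40 with r³ ≡ 37 (mod 40) are exactly {13}, and each is ≡ 13 (mod 20).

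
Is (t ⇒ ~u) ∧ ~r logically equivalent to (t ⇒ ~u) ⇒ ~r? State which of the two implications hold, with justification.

(⟸) This fails. Under r = F, t = T, u = T, the left side is false but the right side is true.

(⟹) Assume the antecedent. If r is true, the antecedent cannot hold. If r is false, (t ⇒ ~u) ⇒ ~r reduces to true regardless of the other variables. Either way (t ⇒ ~u) ⇒ ~r holds.

Only the forward direction holds.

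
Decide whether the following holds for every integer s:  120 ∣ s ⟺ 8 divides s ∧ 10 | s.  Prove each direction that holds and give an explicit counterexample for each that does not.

Not equivalent: only (⇒) holds.

(→) If 120 ∣ s, write s = 120q. Since 120 = 15·8, s = 8·(15q), so 8 ∣ s; and since 120 = 12·10, s = 10·(12q), so 10 ∣ s.

(←) This fails: take s = 40. Both 8 ∣ 40 and 10 ∣ 40, yet 40 is not a multiple of 120 (since 40 = 0·120 + 40), so 120 ∤ 40.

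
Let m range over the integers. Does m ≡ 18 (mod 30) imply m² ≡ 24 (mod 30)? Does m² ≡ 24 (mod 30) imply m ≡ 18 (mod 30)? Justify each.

(⇒) holds; (⇐) fails.

(⟹) Suppose m ≡ 18 (mod 30). Write m = 30j + 18. Then (30j + 18)² = 900j² + 1080j + 324 = 30(30j² + 36j + 10) + 24, so m² ≡ 24 (mod 30).

(⟸) This fails: take m = 12. Then 12² = 144 ≡ 24 (mod 30), yet 12 ≡ 12 (mod 30), not 18.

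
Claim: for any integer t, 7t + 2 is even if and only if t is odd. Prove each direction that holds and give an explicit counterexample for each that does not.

(⟹) This fails: t = 0 gives 7t + 2 = 2, which is even, but 0 is even, not odd.

(⟸) This also fails: t = 7 is odd, but 7t + 2 = 51 is odd, not even.

(⇒) fails and (⇐) fails.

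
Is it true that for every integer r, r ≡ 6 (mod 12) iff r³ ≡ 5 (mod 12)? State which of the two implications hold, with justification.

(⇒) fails and (⇐) fails.

Forward direction. This fails: take r = 6. Then 6 ≡ 6 (mod 12), but 6³ = 216 ≡ 0 (mod 12), not 5.

Converse. This fails: take r = 5. Then 5³ = 125 ≡ 5 (mod 12), yet 5 ≡ 5 (mod 12), not 6.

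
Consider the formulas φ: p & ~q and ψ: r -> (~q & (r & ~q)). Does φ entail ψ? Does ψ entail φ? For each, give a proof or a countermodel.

Not equivalent: only (⇒) holds.

(→) Assume the antecedent. If p is true, the antecedent forces (p = T, r = F, q = F) or (p = T, r = T, q = F), and r -> (~q & (r & ~q)) holds there. If p is false, the antecedent cannot hold. Either way r -> (~q & (r & ~q)) holds.

(←) This fails. Under p = F, r = F, q = F, the left side is false but the right side is true.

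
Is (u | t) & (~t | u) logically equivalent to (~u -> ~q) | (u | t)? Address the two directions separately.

The forward direction holds; the converse fails.

(←) This fails. Under q = F, u = F, t = F, the left side is false but the right side is true.

(→) Assume the antecedent. If q is true, the antecedent forces (q = T, u = T, t = F) or (q = T, u = T, t = T), and (~u -> ~q) | (u | t) holds there. If q is false, (~u -> ~q) | (u | t) reduces to true regardless of the other variables. Either way (~u -> ~q) | (u | t) holds.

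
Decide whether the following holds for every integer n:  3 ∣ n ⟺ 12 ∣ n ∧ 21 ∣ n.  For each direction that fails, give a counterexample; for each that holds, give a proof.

(⇒) This fails: take n = 3. Certainly 3 ∣ 3, but 12 ∤ 3.

(⇐) Suppose 12 ∣ n and 21 ∣ n. Any common multiple of 12 and 21 is a multiple of their lcm; here lcm(12, 21) = 12·21/gcd(12, 21) = 252/3 = 84, so 84 ∣ n. Since 3 ∣ 84, it follows that 3 ∣ n.

The forward direction fails; the converse holds.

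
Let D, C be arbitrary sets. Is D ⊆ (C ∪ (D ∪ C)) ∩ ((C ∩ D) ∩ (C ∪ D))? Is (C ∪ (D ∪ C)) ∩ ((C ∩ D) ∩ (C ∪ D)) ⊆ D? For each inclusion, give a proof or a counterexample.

Forward inclusion. This inclusion fails. Take D = {1}, C = ∅; then 1 ∈ D but 1 ∉ (C ∪ (D ∪ C)) ∩ ((C ∩ D) ∩ (C ∪ D)).

Reverse inclusion. Let x ∈ (C ∪ (D ∪ C)) ∩ ((C ∩ D) ∩ (C ∪ D)). Then x ∈ D ∩ C, from which x ∈ D.

(⊆) fails; (⊇) holds.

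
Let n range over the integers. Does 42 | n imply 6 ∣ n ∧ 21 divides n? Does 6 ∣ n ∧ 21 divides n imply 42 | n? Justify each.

(⟹) If 42 ∣ n, write n = 42q. Since 42 = 7·6, n = 6·(7q), so 6 ∣ n; and since 42 = 2·21, n = 21·(2q), so 21 ∣ n.

(⟸) Suppose 6 ∣ n and 21 ∣ n. Any common multiple of 6 and 21 is a multiple of their lcm; here lcm(6, 21) = 6·21/gcd(6, 21) = 126/3 = 42, so 42 ∣ n.

Both directions hold; the statement is true.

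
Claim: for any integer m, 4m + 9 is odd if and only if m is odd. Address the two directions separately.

Only the reverse direction holds.

[⇐] Suppose m is odd. Since 4 is even, 4m is even for every m, so 4m + 9 has the same parity as 9, which is odd. Hence 4m + 9 is odd.

[⇒] This fails: take m = 0. Then 4m + 9 = 9, which is odd, yet m = 0 is even, not odd.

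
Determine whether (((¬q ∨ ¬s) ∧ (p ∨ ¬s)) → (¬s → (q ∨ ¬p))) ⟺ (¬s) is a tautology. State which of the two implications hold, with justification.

Both directions fail.

(⟹) This fails. Under s = T, q = F, p = F, the left side is true but the right side is false.

(⟸) This fails. Under s = F, q = F, p = T, the left side is false but the right side is true.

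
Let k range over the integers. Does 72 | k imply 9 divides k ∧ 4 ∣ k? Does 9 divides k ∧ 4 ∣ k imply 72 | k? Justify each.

Only the forward implication holds.

(⇐) This fails: take k = 36. Both 9 ∣ 36 and 4 ∣ 36, yet 36 is not a multiple of 72 (since 36 = 0·72 + 36), so 72 ∤ 36.

(⇒) If 72 ∣ k, write k = 72q. Since 72 = 8·9, k = 9·(8q), so 9 ∣ k; and since 72 = 18·4, k = 4·(18q), so 4 ∣ k.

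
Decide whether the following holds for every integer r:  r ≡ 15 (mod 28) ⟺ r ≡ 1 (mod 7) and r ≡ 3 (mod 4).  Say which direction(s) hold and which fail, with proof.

(←) If r ≡ 1 (mod 7) and r ≡ 3 (mod 4), then by the Chinese remainder theorem r ≡ 15 (mod 28). This is exactly r ≡ 15 (mod 28).

(→) Suppose r ≡ 15 (mod 28); write r = 28j + 15. Since 7 ∣ 28, reducing mod 7 gives r ≡ 15 ≡ 1 (mod 7); since 4 ∣ 28, reducing mod 4 gives r ≡ 15 ≡ 3 (mod 4).

Both directions hold; the statement is true.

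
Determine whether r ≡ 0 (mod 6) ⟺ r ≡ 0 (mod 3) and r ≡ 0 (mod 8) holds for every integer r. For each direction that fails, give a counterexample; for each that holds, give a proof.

(⟹) This fails: r = 18 gives 18 ≡ 0 (mod 6) but 18 ≡ 2 (mod 8), so the conjunction on the right does not hold.

(⟸) Conversely, if r ≡ 0 (mod 3) and r ≡ 0 (mod 8), then by the Chinese remainder theorem r ≡ 0 (mod 24). Since 0 ≡ 0 (mod 6) and 6 ∣ 24, we get r ≡ 0 (mod 6).

(⇒) fails; (⇐) holds.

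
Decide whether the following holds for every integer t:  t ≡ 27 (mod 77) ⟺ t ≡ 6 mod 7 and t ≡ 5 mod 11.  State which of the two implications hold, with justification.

Both directions hold; the statement is true.

(⟹) Suppose t ≡ 27 (mod 77); write t = 77j + 27. Since 7 ∣ 77, reducing mod 7 gives t ≡ 27 ≡ 6 (mod 7); since 11 ∣ 77, reducing mod 11 gives t ≡ 27 ≡ 5 (mod 11).

(⟸) Conversely, if t ≡ 6 (mod 7) and t ≡ 5 (mod 11), then by the Chinese remainder theorem t ≡ 27 (mod 77). This is exactly t ≡ 27 (mod 77).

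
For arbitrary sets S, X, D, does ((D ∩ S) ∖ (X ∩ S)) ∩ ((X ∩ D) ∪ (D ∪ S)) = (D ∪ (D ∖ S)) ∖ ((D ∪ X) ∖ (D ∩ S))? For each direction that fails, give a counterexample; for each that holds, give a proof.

The sets are not equal: only the forward inclusion holds.

Forward inclusion. Let x ∈ ((D ∩ S) ∖ (X ∩ S)) ∩ ((X ∩ D) ∪ (D ∪ S)). Then x ∈ S ∩ D and x ∉ X, from which x ∈ (D ∪ (D ∖ S)) ∖ ((D ∪ X) ∖ (D ∩ S)).

Reverse inclusion. This inclusion fails. Take S = {1}, X = {1}, D = {1}; then 1 ∈ (D ∪ (D ∖ S)) ∖ ((D ∪ X) ∖ (D ∩ S)) but 1 ∉ ((D ∩ S) ∖ (X ∩ S)) ∩ ((X ∩ D) ∪ (D ∪ S)).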